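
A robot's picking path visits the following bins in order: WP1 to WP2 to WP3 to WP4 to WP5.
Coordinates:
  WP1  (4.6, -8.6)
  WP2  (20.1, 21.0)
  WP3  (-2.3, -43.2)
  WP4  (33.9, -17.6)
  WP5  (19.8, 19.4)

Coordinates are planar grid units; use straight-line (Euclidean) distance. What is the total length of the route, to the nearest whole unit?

185

Leg distances:
WP1→WP2: 33.4  (cumulative 33.4)
WP2→WP3: 68.0  (cumulative 101.4)
WP3→WP4: 44.3  (cumulative 145.7)
WP4→WP5: 39.6  (cumulative 185.3)
Total route length ≈ 185.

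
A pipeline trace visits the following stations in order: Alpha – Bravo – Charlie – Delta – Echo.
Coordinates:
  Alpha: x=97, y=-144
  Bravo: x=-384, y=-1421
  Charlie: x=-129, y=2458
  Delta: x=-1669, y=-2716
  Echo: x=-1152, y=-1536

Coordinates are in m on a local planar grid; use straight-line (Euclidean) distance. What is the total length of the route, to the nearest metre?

11939 m

Leg distances:
Alpha→Bravo: 1364.6 m  (cumulative 1364.6 m)
Bravo→Charlie: 3887.4 m  (cumulative 5252.0 m)
Charlie→Delta: 5398.3 m  (cumulative 10650.3 m)
Delta→Echo: 1288.3 m  (cumulative 11938.6 m)
Total route length ≈ 11939 m.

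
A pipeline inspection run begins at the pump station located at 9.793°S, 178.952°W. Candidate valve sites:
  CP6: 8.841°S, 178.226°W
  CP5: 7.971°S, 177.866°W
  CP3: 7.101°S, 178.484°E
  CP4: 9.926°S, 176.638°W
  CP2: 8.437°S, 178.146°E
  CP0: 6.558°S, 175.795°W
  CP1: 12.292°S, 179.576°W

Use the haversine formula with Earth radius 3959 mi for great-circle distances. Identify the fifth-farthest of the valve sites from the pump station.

CP4

Distance to each, sorted:
CP0: 310.8 mi
CP3: 255.5 mi
CP2: 219.0 mi
CP1: 177.8 mi
CP4: 157.8 mi
CP5: 146.1 mi
CP6: 82.3 mi
The fifth-farthest is CP4 at 157.8 mi.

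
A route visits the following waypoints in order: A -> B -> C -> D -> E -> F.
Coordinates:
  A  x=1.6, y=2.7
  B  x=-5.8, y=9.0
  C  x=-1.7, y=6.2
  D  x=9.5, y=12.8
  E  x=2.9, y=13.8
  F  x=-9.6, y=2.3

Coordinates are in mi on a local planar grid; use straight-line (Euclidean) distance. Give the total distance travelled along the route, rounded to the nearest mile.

Leg distances:
A→B: 9.7 mi  (cumulative 9.7 mi)
B→C: 5.0 mi  (cumulative 14.7 mi)
C→D: 13.0 mi  (cumulative 27.7 mi)
D→E: 6.7 mi  (cumulative 34.4 mi)
E→F: 17.0 mi  (cumulative 51.3 mi)
Total route length ≈ 51 mi.

51 mi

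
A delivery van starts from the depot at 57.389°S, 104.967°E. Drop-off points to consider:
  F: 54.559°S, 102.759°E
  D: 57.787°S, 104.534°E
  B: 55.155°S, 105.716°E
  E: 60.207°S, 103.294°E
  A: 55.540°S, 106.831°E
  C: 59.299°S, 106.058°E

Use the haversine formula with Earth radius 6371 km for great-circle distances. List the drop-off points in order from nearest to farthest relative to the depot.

Distance from the depot at 57.389°S, 104.967°E to each:
D 57.787°S, 104.534°E: 51.2 km
C 59.299°S, 106.058°E: 221.7 km
A 55.540°S, 106.831°E: 235.3 km
B 55.155°S, 105.716°E: 252.7 km
E 60.207°S, 103.294°E: 327.8 km
F 54.559°S, 102.759°E: 343.3 km

D, C, A, B, E, F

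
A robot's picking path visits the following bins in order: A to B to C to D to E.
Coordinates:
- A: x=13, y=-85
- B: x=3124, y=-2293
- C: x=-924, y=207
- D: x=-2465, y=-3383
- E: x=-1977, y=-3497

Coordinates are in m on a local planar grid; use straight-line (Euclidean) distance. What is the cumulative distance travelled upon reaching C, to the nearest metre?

Leg distances:
A→B: 3814.9 m  (cumulative 3814.9 m)
B→C: 4757.8 m  (cumulative 8572.7 m)
Cumulative distance at C ≈ 8573 m.

8573 m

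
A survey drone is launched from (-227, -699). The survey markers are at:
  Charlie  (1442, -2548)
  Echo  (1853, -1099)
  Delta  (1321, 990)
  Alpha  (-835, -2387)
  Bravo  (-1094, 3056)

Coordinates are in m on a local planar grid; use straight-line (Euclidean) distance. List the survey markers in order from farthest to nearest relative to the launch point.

Bravo, Charlie, Delta, Echo, Alpha

Distance from the launch point at (-227, -699) to each:
Bravo (-1094, 3056): 3853.8 m
Charlie (1442, -2548): 2490.9 m
Delta (1321, 990): 2291.1 m
Echo (1853, -1099): 2118.1 m
Alpha (-835, -2387): 1794.2 m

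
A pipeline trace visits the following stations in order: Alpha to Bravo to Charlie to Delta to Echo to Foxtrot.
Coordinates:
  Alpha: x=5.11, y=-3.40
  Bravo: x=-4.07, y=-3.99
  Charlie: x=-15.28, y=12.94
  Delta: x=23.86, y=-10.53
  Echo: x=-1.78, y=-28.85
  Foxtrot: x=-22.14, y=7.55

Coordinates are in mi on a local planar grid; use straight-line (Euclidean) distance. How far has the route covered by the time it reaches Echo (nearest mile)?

Leg distances:
Alpha→Bravo: 9.2 mi  (cumulative 9.2 mi)
Bravo→Charlie: 20.3 mi  (cumulative 29.5 mi)
Charlie→Delta: 45.6 mi  (cumulative 75.1 mi)
Delta→Echo: 31.5 mi  (cumulative 106.7 mi)
Cumulative distance at Echo ≈ 107 mi.

107 mi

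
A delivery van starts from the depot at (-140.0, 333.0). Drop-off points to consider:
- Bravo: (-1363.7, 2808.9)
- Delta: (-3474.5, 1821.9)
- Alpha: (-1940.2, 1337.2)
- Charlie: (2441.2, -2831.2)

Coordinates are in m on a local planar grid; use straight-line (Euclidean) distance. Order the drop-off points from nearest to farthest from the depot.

Distances from the depot:
Alpha (-1940.2, 1337.2): 2061.3 m
Bravo (-1363.7, 2808.9): 2761.8 m
Delta (-3474.5, 1821.9): 3651.8 m
Charlie (2441.2, -2831.2): 4083.5 m

Alpha, Bravo, Delta, Charlie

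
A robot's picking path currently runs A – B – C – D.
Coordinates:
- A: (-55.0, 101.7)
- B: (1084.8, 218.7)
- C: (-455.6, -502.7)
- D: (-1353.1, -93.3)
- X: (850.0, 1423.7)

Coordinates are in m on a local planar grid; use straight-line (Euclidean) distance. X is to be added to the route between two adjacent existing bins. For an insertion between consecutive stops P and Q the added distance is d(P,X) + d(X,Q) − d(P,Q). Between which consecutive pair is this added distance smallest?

between A and B

Added distance for inserting X between each consecutive pair:
A–B: 1684.0 m
B–C: 1853.9 m
C–D: 4015.6 m
Smallest added distance is 1684.0 m, inserting between A and B.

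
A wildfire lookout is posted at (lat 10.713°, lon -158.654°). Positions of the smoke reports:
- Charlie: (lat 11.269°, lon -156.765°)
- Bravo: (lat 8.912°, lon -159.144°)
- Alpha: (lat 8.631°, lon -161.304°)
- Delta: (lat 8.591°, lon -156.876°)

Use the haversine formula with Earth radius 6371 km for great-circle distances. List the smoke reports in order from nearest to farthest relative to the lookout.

Bravo, Charlie, Delta, Alpha

Distances from the lookout:
Bravo (lat 8.912°, lon -159.144°): 207.3 km
Charlie (lat 11.269°, lon -156.765°): 215.3 km
Delta (lat 8.591°, lon -156.876°): 306.0 km
Alpha (lat 8.631°, lon -161.304°): 371.4 km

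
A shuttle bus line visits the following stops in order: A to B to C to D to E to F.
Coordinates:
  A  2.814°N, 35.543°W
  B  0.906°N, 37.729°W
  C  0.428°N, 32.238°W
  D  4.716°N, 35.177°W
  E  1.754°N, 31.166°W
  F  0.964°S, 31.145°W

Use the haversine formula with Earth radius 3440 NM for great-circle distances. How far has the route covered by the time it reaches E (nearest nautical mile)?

Leg distances:
A→B: 174.2 NM  (cumulative 174.2 NM)
B→C: 330.9 NM  (cumulative 505.1 NM)
C→D: 312.0 NM  (cumulative 817.0 NM)
D→E: 299.0 NM  (cumulative 1116.1 NM)
Cumulative distance at E ≈ 1116 NM.

1116 NM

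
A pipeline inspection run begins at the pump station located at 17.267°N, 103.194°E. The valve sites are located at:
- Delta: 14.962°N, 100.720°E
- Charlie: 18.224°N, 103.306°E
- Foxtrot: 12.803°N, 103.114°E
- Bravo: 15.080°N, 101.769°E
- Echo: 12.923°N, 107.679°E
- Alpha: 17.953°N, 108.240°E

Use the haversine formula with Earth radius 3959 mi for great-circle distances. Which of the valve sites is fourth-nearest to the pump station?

Distances from the pump station (17.267°N, 103.194°E):
Charlie: 66.5 mi
Bravo: 178.3 mi
Delta: 228.8 mi
Foxtrot: 308.5 mi
Alpha: 335.7 mi
Echo: 423.8 mi
The fourth-nearest is Foxtrot at 308.5 mi.

Foxtrot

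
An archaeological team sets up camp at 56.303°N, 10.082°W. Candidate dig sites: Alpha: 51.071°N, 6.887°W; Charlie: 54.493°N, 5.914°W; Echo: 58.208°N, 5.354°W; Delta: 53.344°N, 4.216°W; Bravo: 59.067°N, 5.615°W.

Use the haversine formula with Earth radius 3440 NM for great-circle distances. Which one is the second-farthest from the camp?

Delta

Distances from the camp (56.303°N, 10.082°W):
Alpha: 333.9 NM
Delta: 269.5 NM
Bravo: 219.2 NM
Echo: 191.4 NM
Charlie: 178.8 NM
The second-farthest is Delta at 269.5 NM.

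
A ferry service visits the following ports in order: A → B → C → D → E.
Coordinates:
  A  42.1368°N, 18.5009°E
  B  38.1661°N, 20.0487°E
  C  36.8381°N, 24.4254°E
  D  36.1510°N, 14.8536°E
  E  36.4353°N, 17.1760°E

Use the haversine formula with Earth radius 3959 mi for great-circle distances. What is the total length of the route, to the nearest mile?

1208 mi

Leg distances:
A→B: 286.3 mi  (cumulative 286.3 mi)
B→C: 256.8 mi  (cumulative 543.1 mi)
C→D: 533.6 mi  (cumulative 1076.7 mi)
D→E: 130.8 mi  (cumulative 1207.5 mi)
Total route length ≈ 1208 mi.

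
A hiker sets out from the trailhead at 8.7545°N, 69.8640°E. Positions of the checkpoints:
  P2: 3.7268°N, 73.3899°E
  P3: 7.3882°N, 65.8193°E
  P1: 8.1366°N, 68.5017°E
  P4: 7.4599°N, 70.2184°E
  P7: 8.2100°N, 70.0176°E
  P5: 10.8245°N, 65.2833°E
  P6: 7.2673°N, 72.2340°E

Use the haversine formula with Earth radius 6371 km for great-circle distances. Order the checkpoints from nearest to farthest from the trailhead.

Distances from the trailhead:
P7 8.2100°N, 70.0176°E: 62.9 km
P4 7.4599°N, 70.2184°E: 149.1 km
P1 8.1366°N, 68.5017°E: 164.8 km
P6 7.2673°N, 72.2340°E: 308.9 km
P3 7.3882°N, 65.8193°E: 470.5 km
P5 10.8245°N, 65.2833°E: 552.2 km
P2 3.7268°N, 73.3899°E: 681.4 km

P7, P4, P1, P6, P3, P5, P2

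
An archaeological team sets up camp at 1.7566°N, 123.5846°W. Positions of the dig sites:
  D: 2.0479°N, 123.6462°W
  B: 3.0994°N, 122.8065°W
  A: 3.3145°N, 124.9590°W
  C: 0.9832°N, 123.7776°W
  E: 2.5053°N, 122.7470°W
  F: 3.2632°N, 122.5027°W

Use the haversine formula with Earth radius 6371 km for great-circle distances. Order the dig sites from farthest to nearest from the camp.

A, F, B, E, C, D

Distances from the camp:
A 3.3145°N, 124.9590°W: 230.9 km
F 3.2632°N, 122.5027°W: 206.2 km
B 3.0994°N, 122.8065°W: 172.5 km
E 2.5053°N, 122.7470°W: 124.9 km
C 0.9832°N, 123.7776°W: 88.6 km
D 2.0479°N, 123.6462°W: 33.1 km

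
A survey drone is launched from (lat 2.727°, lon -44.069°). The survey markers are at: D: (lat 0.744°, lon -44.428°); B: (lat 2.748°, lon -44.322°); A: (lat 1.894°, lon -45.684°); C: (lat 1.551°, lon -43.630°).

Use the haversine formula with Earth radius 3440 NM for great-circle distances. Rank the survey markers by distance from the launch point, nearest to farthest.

B, C, A, D

Distances from the launch point:
B (lat 2.748°, lon -44.322°): 15.2 NM
C (lat 1.551°, lon -43.630°): 75.4 NM
A (lat 1.894°, lon -45.684°): 109.0 NM
D (lat 0.744°, lon -44.428°): 121.0 NM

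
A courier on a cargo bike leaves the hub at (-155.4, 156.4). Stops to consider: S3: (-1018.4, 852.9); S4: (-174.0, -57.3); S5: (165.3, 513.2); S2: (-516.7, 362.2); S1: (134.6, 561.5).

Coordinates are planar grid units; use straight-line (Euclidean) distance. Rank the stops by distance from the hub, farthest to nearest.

S3, S1, S5, S2, S4

Distances from the hub:
S3 (-1018.4, 852.9): 1109.0
S1 (134.6, 561.5): 498.2
S5 (165.3, 513.2): 479.7
S2 (-516.7, 362.2): 415.8
S4 (-174.0, -57.3): 214.5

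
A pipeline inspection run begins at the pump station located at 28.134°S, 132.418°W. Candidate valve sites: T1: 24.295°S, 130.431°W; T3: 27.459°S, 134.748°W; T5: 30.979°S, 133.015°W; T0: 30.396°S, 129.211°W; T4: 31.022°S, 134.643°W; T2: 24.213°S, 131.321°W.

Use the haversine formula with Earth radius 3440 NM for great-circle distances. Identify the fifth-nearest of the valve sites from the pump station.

T2

Distance to each, sorted:
T3: 130.2 NM
T5: 173.6 NM
T4: 208.7 NM
T0: 216.0 NM
T2: 242.7 NM
T1: 254.1 NM
The fifth-nearest is T2 at 242.7 NM.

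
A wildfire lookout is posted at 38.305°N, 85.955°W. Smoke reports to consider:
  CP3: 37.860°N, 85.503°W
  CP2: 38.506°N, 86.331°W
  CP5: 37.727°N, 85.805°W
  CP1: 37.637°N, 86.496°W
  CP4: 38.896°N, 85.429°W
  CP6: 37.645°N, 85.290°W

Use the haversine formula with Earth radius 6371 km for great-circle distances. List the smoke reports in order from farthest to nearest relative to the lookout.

Distance from the lookout at 38.305°N, 85.955°W to each:
CP6 37.645°N, 85.290°W: 93.7 km
CP1 37.637°N, 86.496°W: 88.1 km
CP4 38.896°N, 85.429°W: 80.0 km
CP5 37.727°N, 85.805°W: 65.6 km
CP3 37.860°N, 85.503°W: 63.4 km
CP2 38.506°N, 86.331°W: 39.7 km

CP6, CP1, CP4, CP5, CP3, CP2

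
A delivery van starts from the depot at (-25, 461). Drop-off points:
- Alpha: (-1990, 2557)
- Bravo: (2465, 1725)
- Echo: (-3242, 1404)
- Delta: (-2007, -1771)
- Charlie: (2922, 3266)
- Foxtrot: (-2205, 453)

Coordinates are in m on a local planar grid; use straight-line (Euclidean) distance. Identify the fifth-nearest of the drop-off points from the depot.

Distance to each, sorted:
Foxtrot: 2180.0 m
Bravo: 2792.5 m
Alpha: 2873.1 m
Delta: 2985.0 m
Echo: 3352.4 m
Charlie: 4068.5 m
The fifth-nearest is Echo at 3352.4 m.

Echo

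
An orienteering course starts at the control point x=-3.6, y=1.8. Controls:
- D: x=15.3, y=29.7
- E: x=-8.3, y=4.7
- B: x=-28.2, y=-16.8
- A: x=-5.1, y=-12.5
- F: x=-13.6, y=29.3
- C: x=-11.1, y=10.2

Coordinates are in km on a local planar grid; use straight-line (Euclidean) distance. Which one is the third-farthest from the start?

F

Distance to each, sorted:
D: 33.7 km
B: 30.8 km
F: 29.3 km
A: 14.4 km
C: 11.3 km
E: 5.5 km
The third-farthest is F at 29.3 km.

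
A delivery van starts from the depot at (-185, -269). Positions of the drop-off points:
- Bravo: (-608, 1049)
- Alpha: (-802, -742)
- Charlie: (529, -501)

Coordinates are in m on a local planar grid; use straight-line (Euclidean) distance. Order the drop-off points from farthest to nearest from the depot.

Computing each straight-line distance from (-185, -269):
Bravo (-608, 1049): 1384.2 m
Alpha (-802, -742): 777.4 m
Charlie (529, -501): 750.7 m

Bravo, Alpha, Charlie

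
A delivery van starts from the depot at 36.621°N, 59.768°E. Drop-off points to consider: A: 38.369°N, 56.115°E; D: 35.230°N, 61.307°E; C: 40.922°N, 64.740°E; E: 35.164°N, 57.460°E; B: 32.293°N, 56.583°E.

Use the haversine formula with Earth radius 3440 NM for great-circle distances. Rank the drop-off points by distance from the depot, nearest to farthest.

Computing each great-circle distance from 36.621°N, 59.768°E:
D 35.230°N, 61.307°E: 112.1 NM
E 35.164°N, 57.460°E: 142.3 NM
A 38.369°N, 56.115°E: 203.2 NM
B 32.293°N, 56.583°E: 303.9 NM
C 40.922°N, 64.740°E: 347.5 NM

D, E, A, B, C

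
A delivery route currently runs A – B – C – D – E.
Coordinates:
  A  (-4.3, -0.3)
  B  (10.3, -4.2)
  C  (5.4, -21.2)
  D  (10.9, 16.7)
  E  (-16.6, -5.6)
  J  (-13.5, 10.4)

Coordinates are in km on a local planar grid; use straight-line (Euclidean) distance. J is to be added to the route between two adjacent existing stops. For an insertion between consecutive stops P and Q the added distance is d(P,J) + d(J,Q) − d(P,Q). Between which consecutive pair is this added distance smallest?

between D and E

Added distance for inserting J between each consecutive pair:
A–B: 26.9 km
B–C: 47.1 km
C–D: 23.7 km
D–E: 6.1 km
Smallest added distance is 6.1 km, inserting between D and E.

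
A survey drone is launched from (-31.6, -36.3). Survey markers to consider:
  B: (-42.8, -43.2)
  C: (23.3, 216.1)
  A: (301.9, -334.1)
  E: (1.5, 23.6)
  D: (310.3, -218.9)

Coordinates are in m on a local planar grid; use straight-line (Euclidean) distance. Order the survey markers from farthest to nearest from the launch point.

A, D, C, E, B

Distances from the launch point:
A (301.9, -334.1): 447.1 m
D (310.3, -218.9): 387.6 m
C (23.3, 216.1): 258.3 m
E (1.5, 23.6): 68.4 m
B (-42.8, -43.2): 13.2 m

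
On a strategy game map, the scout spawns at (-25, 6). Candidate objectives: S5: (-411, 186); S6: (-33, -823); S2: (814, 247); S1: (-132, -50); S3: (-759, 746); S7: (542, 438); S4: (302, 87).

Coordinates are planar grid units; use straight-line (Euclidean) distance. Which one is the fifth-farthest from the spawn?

Distances from the spawn ((-25, 6)):
S3: 1042.3
S2: 872.9
S6: 829.0
S7: 712.8
S5: 425.9
S4: 336.9
S1: 120.8
The fifth-farthest is S5 at 425.9.

S5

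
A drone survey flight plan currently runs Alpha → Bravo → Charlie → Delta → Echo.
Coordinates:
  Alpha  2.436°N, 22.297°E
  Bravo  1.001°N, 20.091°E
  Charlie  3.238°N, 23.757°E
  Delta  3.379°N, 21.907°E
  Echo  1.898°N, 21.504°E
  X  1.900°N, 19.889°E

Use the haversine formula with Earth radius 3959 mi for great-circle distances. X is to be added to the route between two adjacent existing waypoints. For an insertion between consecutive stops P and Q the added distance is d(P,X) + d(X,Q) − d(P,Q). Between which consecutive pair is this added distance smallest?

between Bravo and Charlie

Added distance for inserting X between each consecutive pair:
Alpha–Bravo: 52.2 mi
Bravo–Charlie: 49.6 mi
Charlie–Delta: 327.3 mi
Delta–Echo: 178.2 mi
Smallest added distance is 49.6 mi, inserting between Bravo and Charlie.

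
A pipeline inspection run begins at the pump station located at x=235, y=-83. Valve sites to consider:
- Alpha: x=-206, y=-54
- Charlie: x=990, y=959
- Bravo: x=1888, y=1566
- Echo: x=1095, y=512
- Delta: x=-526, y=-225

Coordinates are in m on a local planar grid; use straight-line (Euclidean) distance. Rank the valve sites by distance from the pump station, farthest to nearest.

Distances from the pump station:
Bravo x=1888, y=1566: 2334.9 m
Charlie x=990, y=959: 1286.8 m
Echo x=1095, y=512: 1045.8 m
Delta x=-526, y=-225: 774.1 m
Alpha x=-206, y=-54: 442.0 m

Bravo, Charlie, Echo, Delta, Alpha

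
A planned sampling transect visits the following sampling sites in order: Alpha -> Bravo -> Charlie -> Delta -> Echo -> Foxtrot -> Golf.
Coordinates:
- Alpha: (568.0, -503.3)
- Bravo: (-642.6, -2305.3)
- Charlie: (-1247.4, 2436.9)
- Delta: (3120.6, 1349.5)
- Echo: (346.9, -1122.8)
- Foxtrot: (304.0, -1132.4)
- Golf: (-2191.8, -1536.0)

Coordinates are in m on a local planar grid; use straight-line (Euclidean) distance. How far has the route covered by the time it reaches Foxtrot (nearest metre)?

Leg distances:
Alpha→Bravo: 2170.9 m  (cumulative 2170.9 m)
Bravo→Charlie: 4780.6 m  (cumulative 6951.5 m)
Charlie→Delta: 4501.3 m  (cumulative 11452.8 m)
Delta→Echo: 3715.6 m  (cumulative 15168.4 m)
Echo→Foxtrot: 44.0 m  (cumulative 15212.4 m)
Cumulative distance at Foxtrot ≈ 15212 m.

15212 m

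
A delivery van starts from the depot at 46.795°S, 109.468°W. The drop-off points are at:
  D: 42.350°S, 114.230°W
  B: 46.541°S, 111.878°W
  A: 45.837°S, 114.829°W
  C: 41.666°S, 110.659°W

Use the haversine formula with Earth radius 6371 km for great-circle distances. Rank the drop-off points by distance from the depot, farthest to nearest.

Computing each great-circle distance from 46.795°S, 109.468°W:
D 42.350°S, 114.230°W: 621.5 km
C 41.666°S, 110.659°W: 578.1 km
A 45.837°S, 114.829°W: 425.2 km
B 46.541°S, 111.878°W: 186.0 km

D, C, A, B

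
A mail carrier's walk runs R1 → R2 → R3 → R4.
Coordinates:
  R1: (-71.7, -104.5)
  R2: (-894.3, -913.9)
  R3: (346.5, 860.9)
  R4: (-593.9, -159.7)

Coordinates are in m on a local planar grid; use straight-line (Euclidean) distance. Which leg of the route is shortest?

Leg distances:
R1→R2: 1154.0 m
R2→R3: 2165.5 m
R3→R4: 1387.8 m
The shortest leg is R1–R2 at 1154.0 m.

R1–R2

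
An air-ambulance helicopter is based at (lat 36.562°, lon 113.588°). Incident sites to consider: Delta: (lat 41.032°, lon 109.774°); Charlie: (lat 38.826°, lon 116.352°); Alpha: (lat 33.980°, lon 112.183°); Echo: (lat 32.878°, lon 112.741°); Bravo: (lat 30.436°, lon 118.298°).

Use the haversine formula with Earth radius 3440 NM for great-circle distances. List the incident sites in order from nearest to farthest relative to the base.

Distance from the base at (lat 36.562°, lon 113.588°) to each:
Alpha (lat 33.980°, lon 112.183°): 169.6 NM
Charlie (lat 38.826°, lon 116.352°): 189.0 NM
Echo (lat 32.878°, lon 112.741°): 225.1 NM
Delta (lat 41.032°, lon 109.774°): 322.2 NM
Bravo (lat 30.436°, lon 118.298°): 436.8 NM

Alpha, Charlie, Echo, Delta, Bravo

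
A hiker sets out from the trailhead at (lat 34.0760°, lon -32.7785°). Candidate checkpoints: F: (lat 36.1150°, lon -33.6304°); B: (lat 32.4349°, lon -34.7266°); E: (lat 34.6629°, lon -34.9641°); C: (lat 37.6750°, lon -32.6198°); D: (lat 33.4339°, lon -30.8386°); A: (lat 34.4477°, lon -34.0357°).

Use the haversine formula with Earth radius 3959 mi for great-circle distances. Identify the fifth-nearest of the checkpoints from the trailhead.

B

Distance to each, sorted:
A: 76.3 mi
D: 119.9 mi
E: 131.1 mi
F: 148.9 mi
B: 159.8 mi
C: 248.8 mi
The fifth-nearest is B at 159.8 mi.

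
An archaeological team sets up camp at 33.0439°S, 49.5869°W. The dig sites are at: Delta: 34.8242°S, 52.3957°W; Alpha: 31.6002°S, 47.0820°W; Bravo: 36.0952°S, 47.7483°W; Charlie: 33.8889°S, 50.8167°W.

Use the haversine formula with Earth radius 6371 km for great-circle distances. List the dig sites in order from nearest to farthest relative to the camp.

Distances from the camp:
Charlie 33.8889°S, 50.8167°W: 147.8 km
Alpha 31.6002°S, 47.0820°W: 284.9 km
Delta 34.8242°S, 52.3957°W: 326.1 km
Bravo 36.0952°S, 47.7483°W: 378.7 km

Charlie, Alpha, Delta, Bravo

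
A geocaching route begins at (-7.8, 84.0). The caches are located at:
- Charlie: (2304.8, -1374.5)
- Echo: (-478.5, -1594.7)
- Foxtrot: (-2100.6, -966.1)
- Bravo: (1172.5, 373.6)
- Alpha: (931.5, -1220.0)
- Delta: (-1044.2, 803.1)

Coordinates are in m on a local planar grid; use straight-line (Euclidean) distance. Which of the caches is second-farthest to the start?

Foxtrot

Distances from the start ((-7.8, 84.0)):
Charlie: 2734.1 m
Foxtrot: 2341.5 m
Echo: 1743.4 m
Alpha: 1607.1 m
Delta: 1261.4 m
Bravo: 1215.3 m
The second-farthest is Foxtrot at 2341.5 m.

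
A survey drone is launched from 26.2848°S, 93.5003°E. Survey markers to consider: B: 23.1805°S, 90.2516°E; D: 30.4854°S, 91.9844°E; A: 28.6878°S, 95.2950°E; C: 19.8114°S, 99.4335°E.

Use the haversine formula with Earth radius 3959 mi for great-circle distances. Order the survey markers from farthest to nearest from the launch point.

Computing each great-circle distance from 26.2848°S, 93.5003°E:
C 19.8114°S, 99.4335°E: 584.9 mi
D 30.4854°S, 91.9844°E: 304.5 mi
B 23.1805°S, 90.2516°E: 295.9 mi
A 28.6878°S, 95.2950°E: 199.2 mi

C, D, B, A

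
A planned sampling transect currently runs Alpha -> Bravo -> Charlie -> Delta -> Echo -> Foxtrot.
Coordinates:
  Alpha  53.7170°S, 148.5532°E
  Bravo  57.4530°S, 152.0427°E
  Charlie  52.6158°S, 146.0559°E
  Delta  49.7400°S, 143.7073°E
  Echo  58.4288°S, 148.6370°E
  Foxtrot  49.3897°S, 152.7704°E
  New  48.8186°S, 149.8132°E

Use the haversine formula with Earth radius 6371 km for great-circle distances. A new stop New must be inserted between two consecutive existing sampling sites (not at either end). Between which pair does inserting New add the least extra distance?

Added distance for inserting New between each consecutive pair:
Alpha–Bravo: 1053.5 km
Bravo–Charlie: 810.6 km
Charlie–Delta: 593.4 km
Delta–Echo: 508.3 km
Echo–Foxtrot: 255.4 km
Smallest added distance is 255.4 km, inserting between Echo and Foxtrot.

between Echo and Foxtrot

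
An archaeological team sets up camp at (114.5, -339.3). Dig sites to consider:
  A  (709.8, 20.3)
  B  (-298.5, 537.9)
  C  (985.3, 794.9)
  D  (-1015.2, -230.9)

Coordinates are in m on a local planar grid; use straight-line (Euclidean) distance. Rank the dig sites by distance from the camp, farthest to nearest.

Computing each straight-line distance from (114.5, -339.3):
C (985.3, 794.9): 1429.9 m
D (-1015.2, -230.9): 1134.9 m
B (-298.5, 537.9): 969.6 m
A (709.8, 20.3): 695.5 m

C, D, B, A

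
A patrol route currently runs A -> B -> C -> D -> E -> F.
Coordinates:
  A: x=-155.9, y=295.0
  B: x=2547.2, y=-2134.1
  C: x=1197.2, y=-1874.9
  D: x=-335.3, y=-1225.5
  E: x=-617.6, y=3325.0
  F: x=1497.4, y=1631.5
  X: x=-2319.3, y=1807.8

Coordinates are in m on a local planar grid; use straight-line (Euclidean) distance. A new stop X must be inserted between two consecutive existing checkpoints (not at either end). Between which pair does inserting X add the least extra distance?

between D and E

Added distance for inserting X between each consecutive pair:
A–B: 5268.4 m
B–C: 9980.0 m
C–D: 7052.1 m
D–E: 1345.1 m
E–F: 3391.2 m
Smallest added distance is 1345.1 m, inserting between D and E.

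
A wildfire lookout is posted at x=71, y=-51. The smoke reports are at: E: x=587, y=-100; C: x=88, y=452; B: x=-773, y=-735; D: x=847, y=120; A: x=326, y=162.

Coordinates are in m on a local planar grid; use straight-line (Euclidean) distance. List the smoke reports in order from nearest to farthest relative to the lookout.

A, C, E, D, B

Computing each straight-line distance from x=71, y=-51:
A x=326, y=162: 332.3 m
C x=88, y=452: 503.3 m
E x=587, y=-100: 518.3 m
D x=847, y=120: 794.6 m
B x=-773, y=-735: 1086.4 m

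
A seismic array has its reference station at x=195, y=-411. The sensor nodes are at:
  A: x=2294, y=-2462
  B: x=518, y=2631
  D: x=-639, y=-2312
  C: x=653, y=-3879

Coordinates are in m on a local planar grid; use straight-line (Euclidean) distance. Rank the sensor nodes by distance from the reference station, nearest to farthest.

Computing each straight-line distance from x=195, y=-411:
D x=-639, y=-2312: 2075.9 m
A x=2294, y=-2462: 2934.7 m
B x=518, y=2631: 3059.1 m
C x=653, y=-3879: 3498.1 m

D, A, B, C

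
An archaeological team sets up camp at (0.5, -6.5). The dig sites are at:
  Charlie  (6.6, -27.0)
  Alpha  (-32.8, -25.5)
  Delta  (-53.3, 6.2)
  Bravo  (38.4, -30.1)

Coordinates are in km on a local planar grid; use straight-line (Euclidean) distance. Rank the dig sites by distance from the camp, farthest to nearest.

Distances from the camp:
Delta (-53.3, 6.2): 55.3 km
Bravo (38.4, -30.1): 44.6 km
Alpha (-32.8, -25.5): 38.3 km
Charlie (6.6, -27.0): 21.4 km

Delta, Bravo, Alpha, Charlie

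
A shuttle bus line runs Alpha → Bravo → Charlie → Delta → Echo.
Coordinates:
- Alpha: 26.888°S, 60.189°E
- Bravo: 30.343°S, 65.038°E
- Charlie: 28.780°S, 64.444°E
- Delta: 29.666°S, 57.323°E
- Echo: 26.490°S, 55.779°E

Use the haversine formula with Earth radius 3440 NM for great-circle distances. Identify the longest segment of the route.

Charlie–Delta

Leg distances:
Alpha→Bravo: 329.1 NM
Bravo→Charlie: 98.8 NM
Charlie→Delta: 376.8 NM
Delta→Echo: 207.5 NM
The longest leg is Charlie–Delta at 376.8 NM.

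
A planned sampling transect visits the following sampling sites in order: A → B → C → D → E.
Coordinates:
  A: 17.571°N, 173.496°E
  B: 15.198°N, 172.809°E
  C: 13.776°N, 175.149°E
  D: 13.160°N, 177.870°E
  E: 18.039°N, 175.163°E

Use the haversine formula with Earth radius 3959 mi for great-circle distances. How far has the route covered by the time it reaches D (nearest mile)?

Leg distances:
A→B: 170.2 mi  (cumulative 170.2 mi)
B→C: 184.8 mi  (cumulative 355.0 mi)
C→D: 187.7 mi  (cumulative 542.7 mi)
Cumulative distance at D ≈ 543 mi.

543 mi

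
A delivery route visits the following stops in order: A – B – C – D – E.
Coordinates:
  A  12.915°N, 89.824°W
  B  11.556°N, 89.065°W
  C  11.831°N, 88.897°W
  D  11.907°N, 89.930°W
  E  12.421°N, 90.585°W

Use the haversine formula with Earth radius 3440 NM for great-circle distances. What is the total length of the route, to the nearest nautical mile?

222 NM

Leg distances:
A→B: 93.0 NM  (cumulative 93.0 NM)
B→C: 19.2 NM  (cumulative 112.2 NM)
C→D: 60.9 NM  (cumulative 173.1 NM)
D→E: 49.3 NM  (cumulative 222.4 NM)
Total route length ≈ 222 NM.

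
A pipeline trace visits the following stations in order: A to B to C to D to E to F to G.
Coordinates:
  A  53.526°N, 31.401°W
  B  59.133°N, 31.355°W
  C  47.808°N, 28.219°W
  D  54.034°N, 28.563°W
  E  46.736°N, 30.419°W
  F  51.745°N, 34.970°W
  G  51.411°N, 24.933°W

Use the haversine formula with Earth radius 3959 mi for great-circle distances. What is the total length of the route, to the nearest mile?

Leg distances:
A→B: 387.4 mi  (cumulative 387.4 mi)
B→C: 792.9 mi  (cumulative 1180.3 mi)
C→D: 430.5 mi  (cumulative 1610.8 mi)
D→E: 510.8 mi  (cumulative 2121.6 mi)
E→F: 402.2 mi  (cumulative 2523.8 mi)
F→G: 431.3 mi  (cumulative 2955.1 mi)
Total route length ≈ 2955 mi.

2955 mi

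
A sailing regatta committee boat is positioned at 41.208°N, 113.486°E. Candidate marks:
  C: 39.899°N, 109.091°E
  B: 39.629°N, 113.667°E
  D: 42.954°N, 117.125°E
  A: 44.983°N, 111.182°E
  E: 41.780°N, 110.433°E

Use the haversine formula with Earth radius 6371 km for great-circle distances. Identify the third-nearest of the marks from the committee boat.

D

Distance to each, sorted:
B: 176.2 km
E: 262.1 km
D: 357.6 km
C: 398.8 km
A: 459.5 km
The third-nearest is D at 357.6 km.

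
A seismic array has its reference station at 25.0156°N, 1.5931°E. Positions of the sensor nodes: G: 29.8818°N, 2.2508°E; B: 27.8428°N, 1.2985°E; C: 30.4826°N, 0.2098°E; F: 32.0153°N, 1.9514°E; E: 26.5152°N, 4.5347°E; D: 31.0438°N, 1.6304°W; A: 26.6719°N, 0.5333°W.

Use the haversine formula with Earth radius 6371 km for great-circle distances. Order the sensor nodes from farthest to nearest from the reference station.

Distances from the reference station:
F 32.0153°N, 1.9514°E: 779.1 km
D 31.0438°N, 1.6304°W: 741.1 km
C 30.4826°N, 0.2098°E: 622.9 km
G 29.8818°N, 2.2508°E: 545.0 km
E 26.5152°N, 4.5347°E: 338.5 km
B 27.8428°N, 1.2985°E: 315.7 km
A 26.6719°N, 0.5333°W: 281.4 km

F, D, C, G, E, B, A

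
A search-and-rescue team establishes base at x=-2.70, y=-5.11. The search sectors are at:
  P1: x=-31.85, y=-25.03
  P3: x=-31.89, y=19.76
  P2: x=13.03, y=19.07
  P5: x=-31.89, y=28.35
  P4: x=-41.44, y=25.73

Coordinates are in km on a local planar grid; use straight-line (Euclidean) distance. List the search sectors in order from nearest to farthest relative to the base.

Distance from the base at x=-2.70, y=-5.11 to each:
P2 x=13.03, y=19.07: 28.8 km
P1 x=-31.85, y=-25.03: 35.3 km
P3 x=-31.89, y=19.76: 38.3 km
P5 x=-31.89, y=28.35: 44.4 km
P4 x=-41.44, y=25.73: 49.5 km

P2, P1, P3, P5, P4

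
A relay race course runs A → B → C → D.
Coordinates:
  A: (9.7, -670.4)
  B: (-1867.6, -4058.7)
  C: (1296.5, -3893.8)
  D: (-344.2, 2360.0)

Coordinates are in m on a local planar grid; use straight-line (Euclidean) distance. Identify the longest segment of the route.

Leg distances:
A→B: 3873.6 m
B→C: 3168.4 m
C→D: 6465.4 m
The longest leg is C–D at 6465.4 m.

C–D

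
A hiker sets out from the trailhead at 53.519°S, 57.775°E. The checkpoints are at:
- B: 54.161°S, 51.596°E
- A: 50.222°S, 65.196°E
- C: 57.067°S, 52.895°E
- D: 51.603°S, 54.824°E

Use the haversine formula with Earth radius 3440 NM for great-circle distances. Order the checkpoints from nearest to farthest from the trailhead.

Computing each great-circle distance from 53.519°S, 57.775°E:
D 51.603°S, 54.824°E: 157.6 NM
B 54.161°S, 51.596°E: 222.2 NM
C 57.067°S, 52.895°E: 270.4 NM
A 50.222°S, 65.196°E: 338.6 NM

D, B, C, A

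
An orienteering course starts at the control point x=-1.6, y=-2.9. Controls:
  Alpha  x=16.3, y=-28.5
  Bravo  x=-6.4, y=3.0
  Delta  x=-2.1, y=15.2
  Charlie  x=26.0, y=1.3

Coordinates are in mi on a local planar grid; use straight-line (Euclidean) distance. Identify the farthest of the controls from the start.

Alpha

Distances from the start (x=-1.6, y=-2.9):
Alpha: 31.2 mi
Charlie: 27.9 mi
Delta: 18.1 mi
Bravo: 7.6 mi
The farthest is Alpha at 31.2 mi.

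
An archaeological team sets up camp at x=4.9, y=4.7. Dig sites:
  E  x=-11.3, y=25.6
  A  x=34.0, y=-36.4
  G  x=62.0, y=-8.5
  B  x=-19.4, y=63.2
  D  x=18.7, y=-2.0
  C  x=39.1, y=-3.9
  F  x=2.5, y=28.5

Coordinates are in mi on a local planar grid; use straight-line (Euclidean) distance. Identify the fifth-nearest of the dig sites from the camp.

A

Distances from the camp (x=4.9, y=4.7):
D: 15.3 mi
F: 23.9 mi
E: 26.4 mi
C: 35.3 mi
A: 50.4 mi
G: 58.6 mi
B: 63.3 mi
The fifth-nearest is A at 50.4 mi.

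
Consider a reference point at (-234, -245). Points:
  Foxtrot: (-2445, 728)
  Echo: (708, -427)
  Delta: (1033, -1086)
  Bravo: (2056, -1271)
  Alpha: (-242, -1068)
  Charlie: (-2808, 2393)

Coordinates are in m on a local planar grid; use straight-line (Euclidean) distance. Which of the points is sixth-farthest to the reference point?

Distance to each, sorted:
Charlie: 3685.7 m
Bravo: 2509.3 m
Foxtrot: 2415.6 m
Delta: 1520.7 m
Echo: 959.4 m
Alpha: 823.0 m
The sixth-farthest is Alpha at 823.0 m.

Alpha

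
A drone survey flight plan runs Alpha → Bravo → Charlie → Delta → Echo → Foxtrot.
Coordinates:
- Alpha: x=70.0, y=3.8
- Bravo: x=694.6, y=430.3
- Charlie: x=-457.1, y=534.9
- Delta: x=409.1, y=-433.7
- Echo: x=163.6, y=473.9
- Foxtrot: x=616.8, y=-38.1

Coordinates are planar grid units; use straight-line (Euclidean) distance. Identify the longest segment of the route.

Leg distances:
Alpha→Bravo: 756.3
Bravo→Charlie: 1156.4
Charlie→Delta: 1299.4
Delta→Echo: 940.2
Echo→Foxtrot: 683.8
The longest leg is Charlie–Delta at 1299.4.

Charlie–Delta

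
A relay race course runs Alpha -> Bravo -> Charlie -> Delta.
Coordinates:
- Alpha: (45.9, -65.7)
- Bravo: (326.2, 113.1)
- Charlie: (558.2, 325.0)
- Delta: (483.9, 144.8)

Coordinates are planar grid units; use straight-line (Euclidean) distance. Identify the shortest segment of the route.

Charlie–Delta

Leg distances:
Alpha→Bravo: 332.5
Bravo→Charlie: 314.2
Charlie→Delta: 194.9
The shortest leg is Charlie–Delta at 194.9.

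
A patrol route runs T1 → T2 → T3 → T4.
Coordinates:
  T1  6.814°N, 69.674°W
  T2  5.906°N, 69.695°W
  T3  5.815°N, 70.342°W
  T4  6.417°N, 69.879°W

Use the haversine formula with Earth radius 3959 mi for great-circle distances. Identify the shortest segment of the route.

Leg distances:
T1→T2: 62.8 mi
T2→T3: 44.9 mi
T3→T4: 52.4 mi
The shortest leg is T2–T3 at 44.9 mi.

T2–T3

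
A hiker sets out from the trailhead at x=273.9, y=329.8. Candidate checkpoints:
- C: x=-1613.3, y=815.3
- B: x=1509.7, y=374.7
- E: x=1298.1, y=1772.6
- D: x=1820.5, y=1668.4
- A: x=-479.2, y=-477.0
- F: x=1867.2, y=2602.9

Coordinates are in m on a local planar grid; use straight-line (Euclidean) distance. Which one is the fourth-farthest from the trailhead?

Distances from the trailhead (x=273.9, y=329.8):
F: 2775.9 m
D: 2045.4 m
C: 1948.6 m
E: 1769.4 m
B: 1236.6 m
A: 1103.7 m
The fourth-farthest is E at 1769.4 m.

E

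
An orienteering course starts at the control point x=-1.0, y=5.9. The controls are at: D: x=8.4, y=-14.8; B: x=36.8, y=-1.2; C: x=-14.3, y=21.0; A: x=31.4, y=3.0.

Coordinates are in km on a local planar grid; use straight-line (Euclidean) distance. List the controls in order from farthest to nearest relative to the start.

B, A, D, C

Computing each straight-line distance from x=-1.0, y=5.9:
B x=36.8, y=-1.2: 38.5 km
A x=31.4, y=3.0: 32.5 km
D x=8.4, y=-14.8: 22.7 km
C x=-14.3, y=21.0: 20.1 km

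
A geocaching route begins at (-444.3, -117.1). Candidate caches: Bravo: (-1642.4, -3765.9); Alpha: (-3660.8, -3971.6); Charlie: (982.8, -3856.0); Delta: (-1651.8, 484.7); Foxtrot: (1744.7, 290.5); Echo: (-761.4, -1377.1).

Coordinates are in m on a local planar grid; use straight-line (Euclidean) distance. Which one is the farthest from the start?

Distance to each, sorted:
Alpha: 5020.3 m
Charlie: 4002.0 m
Bravo: 3840.5 m
Foxtrot: 2226.6 m
Delta: 1349.2 m
Echo: 1299.3 m
The farthest is Alpha at 5020.3 m.

Alpha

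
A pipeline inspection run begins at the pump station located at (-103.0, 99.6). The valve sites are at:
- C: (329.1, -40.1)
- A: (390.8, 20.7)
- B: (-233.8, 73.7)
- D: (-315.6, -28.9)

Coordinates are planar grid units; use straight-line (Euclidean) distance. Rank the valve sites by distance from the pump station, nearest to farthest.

B, D, C, A

Distance from the pump station at (-103.0, 99.6) to each:
B (-233.8, 73.7): 133.3
D (-315.6, -28.9): 248.4
C (329.1, -40.1): 454.1
A (390.8, 20.7): 500.1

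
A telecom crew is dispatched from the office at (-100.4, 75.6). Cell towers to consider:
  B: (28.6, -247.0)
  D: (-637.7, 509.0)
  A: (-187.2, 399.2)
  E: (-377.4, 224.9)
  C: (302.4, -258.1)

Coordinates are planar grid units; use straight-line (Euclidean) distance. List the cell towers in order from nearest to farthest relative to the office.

Distance from the office at (-100.4, 75.6) to each:
E (-377.4, 224.9): 314.7
A (-187.2, 399.2): 335.0
B (28.6, -247.0): 347.4
C (302.4, -258.1): 523.1
D (-637.7, 509.0): 690.3

E, A, B, C, D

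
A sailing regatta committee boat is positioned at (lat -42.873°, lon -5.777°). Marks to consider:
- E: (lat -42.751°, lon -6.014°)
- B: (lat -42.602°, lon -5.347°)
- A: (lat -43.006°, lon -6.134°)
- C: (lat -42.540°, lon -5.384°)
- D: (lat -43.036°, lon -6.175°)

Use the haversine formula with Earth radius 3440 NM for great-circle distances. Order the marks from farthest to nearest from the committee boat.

Computing each great-circle distance from (lat -42.873°, lon -5.777°):
C (lat -42.540°, lon -5.384°): 26.5 NM
B (lat -42.602°, lon -5.347°): 25.0 NM
D (lat -43.036°, lon -6.175°): 20.0 NM
A (lat -43.006°, lon -6.134°): 17.6 NM
E (lat -42.751°, lon -6.014°): 12.8 NM

C, B, D, A, E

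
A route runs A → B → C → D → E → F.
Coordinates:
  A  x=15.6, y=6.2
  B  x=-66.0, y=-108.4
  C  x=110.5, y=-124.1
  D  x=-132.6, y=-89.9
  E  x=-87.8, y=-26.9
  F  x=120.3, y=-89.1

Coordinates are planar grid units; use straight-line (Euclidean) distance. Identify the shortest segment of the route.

Leg distances:
A→B: 140.7
B→C: 177.2
C→D: 245.5
D→E: 77.3
E→F: 217.2
The shortest leg is D–E at 77.3.

D–E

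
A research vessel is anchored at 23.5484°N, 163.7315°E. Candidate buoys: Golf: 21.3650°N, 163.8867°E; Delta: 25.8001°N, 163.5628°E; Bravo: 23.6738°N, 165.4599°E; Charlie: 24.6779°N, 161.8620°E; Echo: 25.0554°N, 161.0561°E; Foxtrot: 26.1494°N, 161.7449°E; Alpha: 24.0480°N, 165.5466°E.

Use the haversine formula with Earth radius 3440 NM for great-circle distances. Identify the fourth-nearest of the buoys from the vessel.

Golf

Distances from the vessel (23.5484°N, 163.7315°E):
Bravo: 95.4 NM
Alpha: 104.1 NM
Charlie: 122.9 NM
Golf: 131.4 NM
Delta: 135.5 NM
Echo: 172.1 NM
Foxtrot: 190.0 NM
The fourth-nearest is Golf at 131.4 NM.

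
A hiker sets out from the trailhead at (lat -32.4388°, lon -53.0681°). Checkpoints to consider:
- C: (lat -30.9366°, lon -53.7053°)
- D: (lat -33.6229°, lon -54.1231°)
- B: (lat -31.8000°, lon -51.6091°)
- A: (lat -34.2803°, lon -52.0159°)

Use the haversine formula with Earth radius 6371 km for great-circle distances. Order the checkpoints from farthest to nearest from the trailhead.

Distance from the trailhead at (lat -32.4388°, lon -53.0681°) to each:
A (lat -34.2803°, lon -52.0159°): 226.9 km
C (lat -30.9366°, lon -53.7053°): 177.6 km
D (lat -33.6229°, lon -54.1231°): 164.3 km
B (lat -31.8000°, lon -51.6091°): 154.7 km

A, C, D, B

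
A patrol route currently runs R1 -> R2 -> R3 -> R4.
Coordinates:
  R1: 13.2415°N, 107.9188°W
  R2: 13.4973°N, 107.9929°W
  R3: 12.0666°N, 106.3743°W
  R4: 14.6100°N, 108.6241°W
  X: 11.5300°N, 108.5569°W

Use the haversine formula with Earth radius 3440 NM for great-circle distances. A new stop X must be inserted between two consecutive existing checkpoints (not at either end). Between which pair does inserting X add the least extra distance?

Added distance for inserting X between each consecutive pair:
R1–R2: 216.1 NM
R2–R3: 127.0 NM
R3–R4: 115.8 NM
Smallest added distance is 115.8 NM, inserting between R3 and R4.

between R3 and R4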